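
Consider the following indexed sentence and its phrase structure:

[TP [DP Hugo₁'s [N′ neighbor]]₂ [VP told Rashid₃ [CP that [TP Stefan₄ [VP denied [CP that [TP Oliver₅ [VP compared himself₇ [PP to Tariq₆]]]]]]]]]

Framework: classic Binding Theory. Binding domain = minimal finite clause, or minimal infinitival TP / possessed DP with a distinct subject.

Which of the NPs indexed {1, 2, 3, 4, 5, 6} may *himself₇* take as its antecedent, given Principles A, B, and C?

{5}

*himself* is an anaphor, so Principle A applies: it must be bound in its binding domain.
Binding domain of *himself₇*: the embedded TP, whose subject is Oliver₅.
*Hugo₁* does not c-command the anaphor → cannot bind it.
*[Hugo₁'s neighbor]₂* c-commands the anaphor but is outside its binding domain → cannot satisfy Principle A.
*Rashid₃* c-commands the anaphor but is outside its binding domain → cannot satisfy Principle A.
*Stefan₄* c-commands the anaphor but is outside its binding domain → cannot satisfy Principle A.
*Oliver₅* c-commands the anaphor within its binding domain → licit binder.
*Tariq₆* does not c-command the anaphor → cannot bind it.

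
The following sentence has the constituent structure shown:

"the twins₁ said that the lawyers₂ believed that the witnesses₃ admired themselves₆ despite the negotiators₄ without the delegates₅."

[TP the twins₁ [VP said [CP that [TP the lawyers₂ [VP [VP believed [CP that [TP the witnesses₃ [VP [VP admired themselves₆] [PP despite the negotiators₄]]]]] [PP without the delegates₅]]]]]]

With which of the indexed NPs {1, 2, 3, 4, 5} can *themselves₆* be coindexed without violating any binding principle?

*themselves* is an anaphor, so Principle A applies: it must be bound in its binding domain.
Binding domain of *themselves₆*: the embedded TP, whose subject is the witnesses₃.
*the twins₁* c-commands the anaphor but is outside its binding domain → cannot satisfy Principle A.
*the lawyers₂* c-commands the anaphor but is outside its binding domain → cannot satisfy Principle A.
*the witnesses₃* c-commands the anaphor within its binding domain → licit binder.
*the negotiators₄* does not c-command the anaphor → cannot bind it.
*the delegates₅* does not c-command the anaphor → cannot bind it.

{3}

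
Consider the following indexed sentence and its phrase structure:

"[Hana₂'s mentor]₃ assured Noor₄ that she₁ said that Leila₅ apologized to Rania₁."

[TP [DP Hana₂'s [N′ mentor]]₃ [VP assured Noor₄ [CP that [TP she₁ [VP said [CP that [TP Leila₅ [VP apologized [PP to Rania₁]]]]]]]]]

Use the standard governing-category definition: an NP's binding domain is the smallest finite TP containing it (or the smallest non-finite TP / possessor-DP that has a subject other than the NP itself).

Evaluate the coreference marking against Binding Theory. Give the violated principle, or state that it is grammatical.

Principle C

The two coindexed NPs are *she₁* and *Rania₁*.
*Rania₁* is an R-expression. Principle C requires it to be free everywhere.
*she₁* c-commands it and carries the same index.
The R-expression is bound → Principle C violation.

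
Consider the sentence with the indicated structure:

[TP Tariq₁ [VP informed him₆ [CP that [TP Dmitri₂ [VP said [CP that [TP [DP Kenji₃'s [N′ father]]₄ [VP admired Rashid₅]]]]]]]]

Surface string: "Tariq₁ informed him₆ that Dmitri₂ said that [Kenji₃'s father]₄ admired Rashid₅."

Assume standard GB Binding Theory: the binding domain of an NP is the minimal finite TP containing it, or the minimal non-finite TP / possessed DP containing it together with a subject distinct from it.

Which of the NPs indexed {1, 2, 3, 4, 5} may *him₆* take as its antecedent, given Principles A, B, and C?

*him* is a pronoun, so Principle B applies: it must be free in its binding domain.
Binding domain of *him₆*: the matrix TP, whose subject is Tariq₁.
*Tariq₁* c-commands the pronoun within its binding domain → coindexation would violate Principle B.
*Dmitri₂*: the pronoun c-commands this R-expression → coindexation would violate Principle C on *Dmitri₂*.
*Kenji₃*: the pronoun c-commands this R-expression → coindexation would violate Principle C on *Kenji₃*.
*[Kenji₃'s father]₄*: the pronoun c-commands this R-expression → coindexation would violate Principle C on *[Kenji₃'s father]₄*.
*Rashid₅*: the pronoun c-commands this R-expression → coindexation would violate Principle C on *Rashid₅*.

none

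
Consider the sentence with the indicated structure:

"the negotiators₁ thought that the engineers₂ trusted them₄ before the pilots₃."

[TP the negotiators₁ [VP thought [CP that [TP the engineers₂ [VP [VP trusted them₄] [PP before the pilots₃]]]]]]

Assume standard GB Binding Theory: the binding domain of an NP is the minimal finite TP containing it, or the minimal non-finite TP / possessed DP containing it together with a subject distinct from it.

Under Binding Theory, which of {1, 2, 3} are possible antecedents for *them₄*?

*them* is a pronoun, so Principle B applies: it must be free in its binding domain.
Binding domain of *them₄*: the embedded TP, whose subject is the engineers₂.
*the negotiators₁* c-commands the pronoun but from outside its binding domain, and is not c-commanded by it → coindexation permitted.
*the engineers₂* c-commands the pronoun within its binding domain → coindexation would violate Principle B.
*the pilots₃* and the pronoun do not c-command one another → neither Principle B nor Principle C is at stake; coindexation permitted.

{1, 3}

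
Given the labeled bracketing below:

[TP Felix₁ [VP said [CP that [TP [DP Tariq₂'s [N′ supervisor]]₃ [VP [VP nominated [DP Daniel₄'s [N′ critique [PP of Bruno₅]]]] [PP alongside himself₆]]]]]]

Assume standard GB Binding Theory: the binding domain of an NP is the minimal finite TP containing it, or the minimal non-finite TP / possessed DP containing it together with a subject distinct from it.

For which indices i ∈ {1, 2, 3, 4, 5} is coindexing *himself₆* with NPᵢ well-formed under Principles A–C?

{3}

*himself* is an anaphor, so Principle A applies: it must be bound in its binding domain.
Binding domain of *himself₆*: the embedded TP, whose subject is [Tariq₂'s supervisor]₃.
*Felix₁* c-commands the anaphor but is outside its binding domain → cannot satisfy Principle A.
*Tariq₂* does not c-command the anaphor → cannot bind it.
*[Tariq₂'s supervisor]₃* c-commands the anaphor within its binding domain → licit binder.
*Daniel₄* does not c-command the anaphor → cannot bind it.
*Bruno₅* does not c-command the anaphor → cannot bind it.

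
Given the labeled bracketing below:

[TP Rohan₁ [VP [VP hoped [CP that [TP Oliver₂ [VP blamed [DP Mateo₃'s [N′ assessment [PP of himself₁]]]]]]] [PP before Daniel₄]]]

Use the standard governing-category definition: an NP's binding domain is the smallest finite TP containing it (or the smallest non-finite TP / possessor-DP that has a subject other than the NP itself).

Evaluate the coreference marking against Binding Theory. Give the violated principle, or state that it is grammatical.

The two coindexed NPs are *Rohan₁* and *himself₁*.
*himself₁* is an anaphor. Principle A requires it to be bound within its binding domain — the possessed DP, whose subject is Mateo₃.
Within that domain it is c-commanded by *Mateo₃*, which does not share its index.
*Rohan₁* does c-command the anaphor, but from outside its binding domain.
The anaphor is unbound in its domain → Principle A violation.

Principle A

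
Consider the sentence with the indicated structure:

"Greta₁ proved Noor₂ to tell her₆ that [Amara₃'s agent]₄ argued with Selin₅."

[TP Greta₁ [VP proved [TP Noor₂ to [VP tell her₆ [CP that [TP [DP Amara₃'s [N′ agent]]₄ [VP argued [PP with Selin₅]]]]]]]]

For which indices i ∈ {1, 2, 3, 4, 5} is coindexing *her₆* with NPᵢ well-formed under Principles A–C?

*her* is a pronoun, so Principle B applies: it must be free in its binding domain.
Binding domain of *her₆*: the embedded TP, whose subject is Noor₂.
*Greta₁* c-commands the pronoun but from outside its binding domain, and is not c-commanded by it → coindexation permitted.
*Noor₂* c-commands the pronoun within its binding domain → coindexation would violate Principle B.
*Amara₃*: the pronoun c-commands this R-expression → coindexation would violate Principle C on *Amara₃*.
*[Amara₃'s agent]₄*: the pronoun c-commands this R-expression → coindexation would violate Principle C on *[Amara₃'s agent]₄*.
*Selin₅*: the pronoun c-commands this R-expression → coindexation would violate Principle C on *Selin₅*.

{1}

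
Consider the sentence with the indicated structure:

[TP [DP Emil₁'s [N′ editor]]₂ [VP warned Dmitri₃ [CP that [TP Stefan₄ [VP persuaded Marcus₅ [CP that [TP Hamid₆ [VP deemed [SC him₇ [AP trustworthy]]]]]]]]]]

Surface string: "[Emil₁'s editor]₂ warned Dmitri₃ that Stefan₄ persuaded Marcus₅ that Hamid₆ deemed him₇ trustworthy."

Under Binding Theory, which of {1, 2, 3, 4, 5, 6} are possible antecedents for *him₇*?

*him* is a pronoun, so Principle B applies: it must be free in its binding domain.
Binding domain of *him₇*: the embedded TP, whose subject is Hamid₆.
*Emil₁* and the pronoun do not c-command one another → neither Principle B nor Principle C is at stake; coindexation permitted.
*[Emil₁'s editor]₂* c-commands the pronoun but from outside its binding domain, and is not c-commanded by it → coindexation permitted.
*Dmitri₃* c-commands the pronoun but from outside its binding domain, and is not c-commanded by it → coindexation permitted.
*Stefan₄* c-commands the pronoun but from outside its binding domain, and is not c-commanded by it → coindexation permitted.
*Marcus₅* c-commands the pronoun but from outside its binding domain, and is not c-commanded by it → coindexation permitted.
*Hamid₆* c-commands the pronoun within its binding domain → coindexation would violate Principle B.

{1, 2, 3, 4, 5}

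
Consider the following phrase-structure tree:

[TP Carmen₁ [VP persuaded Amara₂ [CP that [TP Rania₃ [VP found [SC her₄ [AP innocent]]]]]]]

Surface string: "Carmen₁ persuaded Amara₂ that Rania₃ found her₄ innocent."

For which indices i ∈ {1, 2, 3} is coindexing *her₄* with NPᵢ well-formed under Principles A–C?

*her* is a pronoun, so Principle B applies: it must be free in its binding domain.
Binding domain of *her₄*: the embedded TP, whose subject is Rania₃.
*Carmen₁* c-commands the pronoun but from outside its binding domain, and is not c-commanded by it → coindexation permitted.
*Amara₂* c-commands the pronoun but from outside its binding domain, and is not c-commanded by it → coindexation permitted.
*Rania₃* c-commands the pronoun within its binding domain → coindexation would violate Principle B.

{1, 2}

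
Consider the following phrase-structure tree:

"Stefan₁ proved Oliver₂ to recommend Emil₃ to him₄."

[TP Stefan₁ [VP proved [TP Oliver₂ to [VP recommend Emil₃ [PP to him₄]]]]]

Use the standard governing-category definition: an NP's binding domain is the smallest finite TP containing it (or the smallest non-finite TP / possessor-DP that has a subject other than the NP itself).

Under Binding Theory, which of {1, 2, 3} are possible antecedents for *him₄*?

*him* is a pronoun, so Principle B applies: it must be free in its binding domain.
Binding domain of *him₄*: the embedded TP, whose subject is Oliver₂.
*Stefan₁* c-commands the pronoun but from outside its binding domain, and is not c-commanded by it → coindexation permitted.
*Oliver₂* c-commands the pronoun within its binding domain → coindexation would violate Principle B.
*Emil₃* c-commands the pronoun within its binding domain → coindexation would violate Principle B.

{1}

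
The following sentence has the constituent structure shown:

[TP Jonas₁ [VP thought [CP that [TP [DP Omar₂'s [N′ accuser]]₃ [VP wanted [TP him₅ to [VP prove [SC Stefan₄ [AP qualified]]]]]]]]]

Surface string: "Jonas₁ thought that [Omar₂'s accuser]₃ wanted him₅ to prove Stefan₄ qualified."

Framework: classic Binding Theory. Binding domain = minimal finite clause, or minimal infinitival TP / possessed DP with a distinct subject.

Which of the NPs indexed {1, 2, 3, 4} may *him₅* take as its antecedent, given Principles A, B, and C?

*him* is a pronoun, so Principle B applies: it must be free in its binding domain.
Binding domain of *him₅*: the embedded TP, whose subject is [Omar₂'s accuser]₃.
*Jonas₁* c-commands the pronoun but from outside its binding domain, and is not c-commanded by it → coindexation permitted.
*Omar₂* and the pronoun do not c-command one another → neither Principle B nor Principle C is at stake; coindexation permitted.
*[Omar₂'s accuser]₃* c-commands the pronoun within its binding domain → coindexation would violate Principle B.
*Stefan₄*: the pronoun c-commands this R-expression → coindexation would violate Principle C on *Stefan₄*.

{1, 2}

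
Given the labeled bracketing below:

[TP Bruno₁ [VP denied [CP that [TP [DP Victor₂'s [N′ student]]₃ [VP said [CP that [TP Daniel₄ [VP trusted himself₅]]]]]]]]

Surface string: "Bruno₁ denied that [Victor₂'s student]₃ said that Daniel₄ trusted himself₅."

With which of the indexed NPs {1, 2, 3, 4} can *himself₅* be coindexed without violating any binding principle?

*himself* is an anaphor, so Principle A applies: it must be bound in its binding domain.
Binding domain of *himself₅*: the embedded TP, whose subject is Daniel₄.
*Bruno₁* c-commands the anaphor but is outside its binding domain → cannot satisfy Principle A.
*Victor₂* does not c-command the anaphor → cannot bind it.
*[Victor₂'s student]₃* c-commands the anaphor but is outside its binding domain → cannot satisfy Principle A.
*Daniel₄* c-commands the anaphor within its binding domain → licit binder.

{4}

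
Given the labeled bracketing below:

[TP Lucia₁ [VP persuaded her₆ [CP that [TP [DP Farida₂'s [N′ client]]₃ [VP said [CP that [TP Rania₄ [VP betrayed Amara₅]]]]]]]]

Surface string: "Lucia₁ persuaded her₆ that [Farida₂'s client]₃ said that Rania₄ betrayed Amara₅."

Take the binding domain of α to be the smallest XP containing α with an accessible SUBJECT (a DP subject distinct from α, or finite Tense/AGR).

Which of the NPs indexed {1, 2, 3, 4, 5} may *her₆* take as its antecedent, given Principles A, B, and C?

none

*her* is a pronoun, so Principle B applies: it must be free in its binding domain.
Binding domain of *her₆*: the matrix TP, whose subject is Lucia₁.
*Lucia₁* c-commands the pronoun within its binding domain → coindexation would violate Principle B.
*Farida₂*: the pronoun c-commands this R-expression → coindexation would violate Principle C on *Farida₂*.
*[Farida₂'s client]₃*: the pronoun c-commands this R-expression → coindexation would violate Principle C on *[Farida₂'s client]₃*.
*Rania₄*: the pronoun c-commands this R-expression → coindexation would violate Principle C on *Rania₄*.
*Amara₅*: the pronoun c-commands this R-expression → coindexation would violate Principle C on *Amara₅*.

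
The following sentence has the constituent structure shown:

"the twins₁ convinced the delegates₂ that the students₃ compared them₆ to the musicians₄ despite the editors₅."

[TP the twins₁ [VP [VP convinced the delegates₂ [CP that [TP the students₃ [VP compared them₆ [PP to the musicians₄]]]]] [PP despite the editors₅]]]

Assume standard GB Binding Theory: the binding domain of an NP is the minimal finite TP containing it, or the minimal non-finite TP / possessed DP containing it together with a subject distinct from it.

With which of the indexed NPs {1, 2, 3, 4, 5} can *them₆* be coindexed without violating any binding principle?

*them* is a pronoun, so Principle B applies: it must be free in its binding domain.
Binding domain of *them₆*: the embedded TP, whose subject is the students₃.
*the twins₁* c-commands the pronoun but from outside its binding domain, and is not c-commanded by it → coindexation permitted.
*the delegates₂* c-commands the pronoun but from outside its binding domain, and is not c-commanded by it → coindexation permitted.
*the students₃* c-commands the pronoun within its binding domain → coindexation would violate Principle B.
*the musicians₄*: the pronoun c-commands this R-expression → coindexation would violate Principle C on *the musicians₄*.
*the editors₅* and the pronoun do not c-command one another → neither Principle B nor Principle C is at stake; coindexation permitted.

{1, 2, 5}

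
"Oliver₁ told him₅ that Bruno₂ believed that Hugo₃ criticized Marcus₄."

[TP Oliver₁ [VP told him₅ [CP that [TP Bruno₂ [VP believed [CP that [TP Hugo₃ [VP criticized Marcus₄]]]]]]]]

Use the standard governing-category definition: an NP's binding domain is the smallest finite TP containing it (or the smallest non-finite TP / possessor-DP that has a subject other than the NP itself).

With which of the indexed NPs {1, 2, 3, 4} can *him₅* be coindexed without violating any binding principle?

none

*him* is a pronoun, so Principle B applies: it must be free in its binding domain.
Binding domain of *him₅*: the matrix TP, whose subject is Oliver₁.
*Oliver₁* c-commands the pronoun within its binding domain → coindexation would violate Principle B.
*Bruno₂*: the pronoun c-commands this R-expression → coindexation would violate Principle C on *Bruno₂*.
*Hugo₃*: the pronoun c-commands this R-expression → coindexation would violate Principle C on *Hugo₃*.
*Marcus₄*: the pronoun c-commands this R-expression → coindexation would violate Principle C on *Marcus₄*.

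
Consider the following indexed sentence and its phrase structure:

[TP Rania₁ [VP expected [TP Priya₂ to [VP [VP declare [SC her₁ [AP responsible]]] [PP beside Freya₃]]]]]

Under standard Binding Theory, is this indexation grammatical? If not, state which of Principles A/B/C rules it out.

grammatical

The two coindexed NPs are *Rania₁* and *her₁*.
*her₁* is a pronoun; its binding domain is the embedded TP, whose subject is Priya₂. Within that domain it is c-commanded only by *Priya₂*, which carries a different index — the pronoun is free locally, so Principle B holds.
*Rania₁* is an R-expression; *her₁* does not c-command it, and no other NP shares its index, so Principle C is satisfied.
All principles are respected.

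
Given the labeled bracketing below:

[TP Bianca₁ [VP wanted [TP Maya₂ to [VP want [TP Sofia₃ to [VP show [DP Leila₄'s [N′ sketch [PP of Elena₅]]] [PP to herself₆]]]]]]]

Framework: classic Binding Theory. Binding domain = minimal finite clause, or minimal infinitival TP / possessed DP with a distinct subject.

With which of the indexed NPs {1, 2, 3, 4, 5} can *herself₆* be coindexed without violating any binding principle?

*herself* is an anaphor, so Principle A applies: it must be bound in its binding domain.
Binding domain of *herself₆*: the embedded TP, whose subject is Sofia₃.
*Bianca₁* c-commands the anaphor but is outside its binding domain → cannot satisfy Principle A.
*Maya₂* c-commands the anaphor but is outside its binding domain → cannot satisfy Principle A.
*Sofia₃* c-commands the anaphor within its binding domain → licit binder.
*Leila₄* does not c-command the anaphor → cannot bind it.
*Elena₅* does not c-command the anaphor → cannot bind it.

{3}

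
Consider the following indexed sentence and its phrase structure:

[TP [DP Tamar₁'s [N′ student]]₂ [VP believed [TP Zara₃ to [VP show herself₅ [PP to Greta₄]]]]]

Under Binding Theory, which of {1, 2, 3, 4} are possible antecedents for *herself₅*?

*herself* is an anaphor, so Principle A applies: it must be bound in its binding domain.
Binding domain of *herself₅*: the embedded TP, whose subject is Zara₃.
*Tamar₁* does not c-command the anaphor → cannot bind it.
*[Tamar₁'s student]₂* c-commands the anaphor but is outside its binding domain → cannot satisfy Principle A.
*Zara₃* c-commands the anaphor within its binding domain → licit binder.
*Greta₄* does not c-command the anaphor → cannot bind it.

{3}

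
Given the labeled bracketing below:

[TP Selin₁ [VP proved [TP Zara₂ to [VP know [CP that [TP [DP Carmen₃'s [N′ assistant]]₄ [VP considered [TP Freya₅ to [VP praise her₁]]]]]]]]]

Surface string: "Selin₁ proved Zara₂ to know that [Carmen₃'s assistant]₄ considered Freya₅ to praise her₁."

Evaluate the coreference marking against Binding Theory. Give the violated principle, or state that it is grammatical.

grammatical

The two coindexed NPs are *Selin₁* and *her₁*.
*her₁* is a pronoun; its binding domain is the embedded TP, whose subject is Freya₅. Within that domain it is c-commanded only by *Freya₅*, which carries a different index — the pronoun is free locally, so Principle B holds.
*Selin₁* is an R-expression; *her₁* does not c-command it, and no other NP shares its index, so Principle C is satisfied.
All principles are respected.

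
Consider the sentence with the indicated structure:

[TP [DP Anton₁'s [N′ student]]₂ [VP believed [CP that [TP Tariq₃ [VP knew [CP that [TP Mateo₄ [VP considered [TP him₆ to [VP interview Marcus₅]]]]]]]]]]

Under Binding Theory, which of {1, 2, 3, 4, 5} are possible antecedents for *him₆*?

{1, 2, 3}

*him* is a pronoun, so Principle B applies: it must be free in its binding domain.
Binding domain of *him₆*: the embedded TP, whose subject is Mateo₄.
*Anton₁* and the pronoun do not c-command one another → neither Principle B nor Principle C is at stake; coindexation permitted.
*[Anton₁'s student]₂* c-commands the pronoun but from outside its binding domain, and is not c-commanded by it → coindexation permitted.
*Tariq₃* c-commands the pronoun but from outside its binding domain, and is not c-commanded by it → coindexation permitted.
*Mateo₄* c-commands the pronoun within its binding domain → coindexation would violate Principle B.
*Marcus₅*: the pronoun c-commands this R-expression → coindexation would violate Principle C on *Marcus₅*.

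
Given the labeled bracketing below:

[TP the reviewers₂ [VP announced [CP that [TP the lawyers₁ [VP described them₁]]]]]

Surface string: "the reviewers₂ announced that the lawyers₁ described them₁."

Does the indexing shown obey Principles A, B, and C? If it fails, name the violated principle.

The two coindexed NPs are *the lawyers₁* and *them₁*.
*them₁* is a pronoun. Its binding domain is the embedded TP, whose subject is the lawyers₁.
*the lawyers₁* c-commands it within that domain and carries the same index.
The pronoun is locally bound → Principle B violation.

Principle B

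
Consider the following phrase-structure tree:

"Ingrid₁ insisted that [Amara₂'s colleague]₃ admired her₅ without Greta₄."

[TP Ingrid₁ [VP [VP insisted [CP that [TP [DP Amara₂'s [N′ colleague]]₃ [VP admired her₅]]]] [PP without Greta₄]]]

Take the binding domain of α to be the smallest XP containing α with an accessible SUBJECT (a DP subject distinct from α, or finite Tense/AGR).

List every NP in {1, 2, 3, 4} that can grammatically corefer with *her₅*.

*her* is a pronoun, so Principle B applies: it must be free in its binding domain.
Binding domain of *her₅*: the embedded TP, whose subject is [Amara₂'s colleague]₃.
*Ingrid₁* c-commands the pronoun but from outside its binding domain, and is not c-commanded by it → coindexation permitted.
*Amara₂* and the pronoun do not c-command one another → neither Principle B nor Principle C is at stake; coindexation permitted.
*[Amara₂'s colleague]₃* c-commands the pronoun within its binding domain → coindexation would violate Principle B.
*Greta₄* and the pronoun do not c-command one another → neither Principle B nor Principle C is at stake; coindexation permitted.

{1, 2, 4}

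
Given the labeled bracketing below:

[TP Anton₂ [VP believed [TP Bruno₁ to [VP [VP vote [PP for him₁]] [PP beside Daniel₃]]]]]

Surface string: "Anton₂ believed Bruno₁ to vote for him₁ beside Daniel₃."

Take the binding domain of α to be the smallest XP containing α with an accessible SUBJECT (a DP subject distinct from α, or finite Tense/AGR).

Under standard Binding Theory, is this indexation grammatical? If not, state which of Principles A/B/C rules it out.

The two coindexed NPs are *Bruno₁* and *him₁*.
*him₁* is a pronoun. Its binding domain is the embedded TP, whose subject is Bruno₁.
*Bruno₁* c-commands it within that domain and carries the same index.
The pronoun is locally bound → Principle B violation.

Principle B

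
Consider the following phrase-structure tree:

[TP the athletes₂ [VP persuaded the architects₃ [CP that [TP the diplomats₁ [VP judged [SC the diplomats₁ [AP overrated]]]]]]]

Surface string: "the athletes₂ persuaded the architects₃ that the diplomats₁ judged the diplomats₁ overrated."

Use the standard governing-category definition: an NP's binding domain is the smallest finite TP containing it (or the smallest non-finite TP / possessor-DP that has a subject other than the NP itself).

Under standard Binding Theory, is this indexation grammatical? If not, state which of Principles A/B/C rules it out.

The two coindexed NPs are *the diplomats₁* (the higher occurrence) and *the diplomats₁* (the lower occurrence).
*the diplomats₁* (the lower occurrence) is an R-expression. Principle C requires it to be free everywhere.
*the diplomats₁* (the higher occurrence) c-commands it and carries the same index.
The R-expression is bound → Principle C violation.

Principle C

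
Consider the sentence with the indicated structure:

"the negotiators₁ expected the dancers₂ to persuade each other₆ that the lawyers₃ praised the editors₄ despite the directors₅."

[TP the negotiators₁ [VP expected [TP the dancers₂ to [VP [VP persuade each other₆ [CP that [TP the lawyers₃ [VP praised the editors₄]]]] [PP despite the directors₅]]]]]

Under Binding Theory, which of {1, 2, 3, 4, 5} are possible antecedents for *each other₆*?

*each other* is an anaphor, so Principle A applies: it must be bound in its binding domain.
Binding domain of *each other₆*: the embedded TP, whose subject is the dancers₂.
*the negotiators₁* c-commands the anaphor but is outside its binding domain → cannot satisfy Principle A.
*the dancers₂* c-commands the anaphor within its binding domain → licit binder.
*the lawyers₃* does not c-command the anaphor → cannot bind it.
*the editors₄* does not c-command the anaphor → cannot bind it.
*the directors₅* does not c-command the anaphor → cannot bind it.

{2}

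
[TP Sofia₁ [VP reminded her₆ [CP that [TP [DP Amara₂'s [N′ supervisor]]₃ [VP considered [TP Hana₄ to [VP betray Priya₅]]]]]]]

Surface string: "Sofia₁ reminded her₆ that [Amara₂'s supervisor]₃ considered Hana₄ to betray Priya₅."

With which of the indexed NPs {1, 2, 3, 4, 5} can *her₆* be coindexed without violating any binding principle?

*her* is a pronoun, so Principle B applies: it must be free in its binding domain.
Binding domain of *her₆*: the matrix TP, whose subject is Sofia₁.
*Sofia₁* c-commands the pronoun within its binding domain → coindexation would violate Principle B.
*Amara₂*: the pronoun c-commands this R-expression → coindexation would violate Principle C on *Amara₂*.
*[Amara₂'s supervisor]₃*: the pronoun c-commands this R-expression → coindexation would violate Principle C on *[Amara₂'s supervisor]₃*.
*Hana₄*: the pronoun c-commands this R-expression → coindexation would violate Principle C on *Hana₄*.
*Priya₅*: the pronoun c-commands this R-expression → coindexation would violate Principle C on *Priya₅*.

none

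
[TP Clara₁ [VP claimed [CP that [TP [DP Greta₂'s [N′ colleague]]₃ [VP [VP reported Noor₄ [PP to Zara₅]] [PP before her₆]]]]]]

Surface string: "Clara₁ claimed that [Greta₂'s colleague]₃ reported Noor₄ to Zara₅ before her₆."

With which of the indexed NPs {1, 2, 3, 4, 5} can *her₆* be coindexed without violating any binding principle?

{1, 2, 4, 5}

*her* is a pronoun, so Principle B applies: it must be free in its binding domain.
Binding domain of *her₆*: the embedded TP, whose subject is [Greta₂'s colleague]₃.
*Clara₁* c-commands the pronoun but from outside its binding domain, and is not c-commanded by it → coindexation permitted.
*Greta₂* and the pronoun do not c-command one another → neither Principle B nor Principle C is at stake; coindexation permitted.
*[Greta₂'s colleague]₃* c-commands the pronoun within its binding domain → coindexation would violate Principle B.
*Noor₄* and the pronoun do not c-command one another → neither Principle B nor Principle C is at stake; coindexation permitted.
*Zara₅* and the pronoun do not c-command one another → neither Principle B nor Principle C is at stake; coindexation permitted.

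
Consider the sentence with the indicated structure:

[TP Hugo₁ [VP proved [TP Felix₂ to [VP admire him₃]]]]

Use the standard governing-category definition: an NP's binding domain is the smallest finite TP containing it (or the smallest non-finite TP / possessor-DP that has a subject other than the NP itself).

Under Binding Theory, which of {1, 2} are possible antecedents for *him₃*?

{1}

*him* is a pronoun, so Principle B applies: it must be free in its binding domain.
Binding domain of *him₃*: the embedded TP, whose subject is Felix₂.
*Hugo₁* c-commands the pronoun but from outside its binding domain, and is not c-commanded by it → coindexation permitted.
*Felix₂* c-commands the pronoun within its binding domain → coindexation would violate Principle B.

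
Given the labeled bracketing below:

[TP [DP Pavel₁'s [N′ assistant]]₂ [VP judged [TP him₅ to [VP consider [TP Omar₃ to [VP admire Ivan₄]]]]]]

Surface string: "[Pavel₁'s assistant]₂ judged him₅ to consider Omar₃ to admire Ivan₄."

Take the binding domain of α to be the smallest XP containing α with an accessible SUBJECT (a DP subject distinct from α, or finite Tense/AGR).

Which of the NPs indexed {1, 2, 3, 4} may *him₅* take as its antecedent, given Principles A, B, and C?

*him* is a pronoun, so Principle B applies: it must be free in its binding domain.
Binding domain of *him₅*: the matrix TP, whose subject is [Pavel₁'s assistant]₂.
*Pavel₁* and the pronoun do not c-command one another → neither Principle B nor Principle C is at stake; coindexation permitted.
*[Pavel₁'s assistant]₂* c-commands the pronoun within its binding domain → coindexation would violate Principle B.
*Omar₃*: the pronoun c-commands this R-expression → coindexation would violate Principle C on *Omar₃*.
*Ivan₄*: the pronoun c-commands this R-expression → coindexation would violate Principle C on *Ivan₄*.

{1}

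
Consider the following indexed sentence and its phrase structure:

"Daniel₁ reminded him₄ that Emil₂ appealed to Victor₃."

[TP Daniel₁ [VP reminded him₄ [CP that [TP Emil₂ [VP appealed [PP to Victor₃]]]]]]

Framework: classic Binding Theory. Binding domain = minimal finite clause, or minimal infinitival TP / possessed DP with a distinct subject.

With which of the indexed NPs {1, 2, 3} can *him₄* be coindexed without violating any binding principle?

*him* is a pronoun, so Principle B applies: it must be free in its binding domain.
Binding domain of *him₄*: the matrix TP, whose subject is Daniel₁.
*Daniel₁* c-commands the pronoun within its binding domain → coindexation would violate Principle B.
*Emil₂*: the pronoun c-commands this R-expression → coindexation would violate Principle C on *Emil₂*.
*Victor₃*: the pronoun c-commands this R-expression → coindexation would violate Principle C on *Victor₃*.

none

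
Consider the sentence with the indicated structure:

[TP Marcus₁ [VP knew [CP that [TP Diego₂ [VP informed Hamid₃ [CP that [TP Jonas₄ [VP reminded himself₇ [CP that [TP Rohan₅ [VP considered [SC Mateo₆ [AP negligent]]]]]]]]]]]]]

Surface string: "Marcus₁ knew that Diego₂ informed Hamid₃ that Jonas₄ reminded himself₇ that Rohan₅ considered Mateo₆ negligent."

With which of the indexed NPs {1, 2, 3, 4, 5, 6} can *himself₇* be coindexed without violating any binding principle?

*himself* is an anaphor, so Principle A applies: it must be bound in its binding domain.
Binding domain of *himself₇*: the embedded TP, whose subject is Jonas₄.
*Marcus₁* c-commands the anaphor but is outside its binding domain → cannot satisfy Principle A.
*Diego₂* c-commands the anaphor but is outside its binding domain → cannot satisfy Principle A.
*Hamid₃* c-commands the anaphor but is outside its binding domain → cannot satisfy Principle A.
*Jonas₄* c-commands the anaphor within its binding domain → licit binder.
*Rohan₅* does not c-command the anaphor → cannot bind it.
*Mateo₆* does not c-command the anaphor → cannot bind it.

{4}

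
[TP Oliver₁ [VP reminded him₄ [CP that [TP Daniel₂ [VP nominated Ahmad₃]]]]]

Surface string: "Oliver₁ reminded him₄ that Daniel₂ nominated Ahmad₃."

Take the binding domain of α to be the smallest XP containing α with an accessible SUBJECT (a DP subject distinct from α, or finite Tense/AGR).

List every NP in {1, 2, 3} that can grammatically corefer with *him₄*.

*him* is a pronoun, so Principle B applies: it must be free in its binding domain.
Binding domain of *him₄*: the matrix TP, whose subject is Oliver₁.
*Oliver₁* c-commands the pronoun within its binding domain → coindexation would violate Principle B.
*Daniel₂*: the pronoun c-commands this R-expression → coindexation would violate Principle C on *Daniel₂*.
*Ahmad₃*: the pronoun c-commands this R-expression → coindexation would violate Principle C on *Ahmad₃*.

none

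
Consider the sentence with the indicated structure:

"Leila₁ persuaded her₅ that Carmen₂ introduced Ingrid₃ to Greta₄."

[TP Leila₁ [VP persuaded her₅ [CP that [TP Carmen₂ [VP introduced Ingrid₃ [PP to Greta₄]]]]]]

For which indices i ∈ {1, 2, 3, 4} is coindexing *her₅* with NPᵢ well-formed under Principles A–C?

none

*her* is a pronoun, so Principle B applies: it must be free in its binding domain.
Binding domain of *her₅*: the matrix TP, whose subject is Leila₁.
*Leila₁* c-commands the pronoun within its binding domain → coindexation would violate Principle B.
*Carmen₂*: the pronoun c-commands this R-expression → coindexation would violate Principle C on *Carmen₂*.
*Ingrid₃*: the pronoun c-commands this R-expression → coindexation would violate Principle C on *Ingrid₃*.
*Greta₄*: the pronoun c-commands this R-expression → coindexation would violate Principle C on *Greta₄*.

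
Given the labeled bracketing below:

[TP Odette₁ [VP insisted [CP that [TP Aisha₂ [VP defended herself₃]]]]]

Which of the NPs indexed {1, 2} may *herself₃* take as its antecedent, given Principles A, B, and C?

{2}

*herself* is an anaphor, so Principle A applies: it must be bound in its binding domain.
Binding domain of *herself₃*: the embedded TP, whose subject is Aisha₂.
*Odette₁* c-commands the anaphor but is outside its binding domain → cannot satisfy Principle A.
*Aisha₂* c-commands the anaphor within its binding domain → licit binder.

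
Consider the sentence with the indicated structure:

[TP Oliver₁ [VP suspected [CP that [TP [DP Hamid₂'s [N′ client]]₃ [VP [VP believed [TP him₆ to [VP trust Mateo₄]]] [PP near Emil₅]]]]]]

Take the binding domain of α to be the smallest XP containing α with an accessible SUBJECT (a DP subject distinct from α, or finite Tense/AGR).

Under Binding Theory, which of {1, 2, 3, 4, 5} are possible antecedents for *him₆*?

{1, 2, 5}

*him* is a pronoun, so Principle B applies: it must be free in its binding domain.
Binding domain of *him₆*: the embedded TP, whose subject is [Hamid₂'s client]₃.
*Oliver₁* c-commands the pronoun but from outside its binding domain, and is not c-commanded by it → coindexation permitted.
*Hamid₂* and the pronoun do not c-command one another → neither Principle B nor Principle C is at stake; coindexation permitted.
*[Hamid₂'s client]₃* c-commands the pronoun within its binding domain → coindexation would violate Principle B.
*Mateo₄*: the pronoun c-commands this R-expression → coindexation would violate Principle C on *Mateo₄*.
*Emil₅* and the pronoun do not c-command one another → neither Principle B nor Principle C is at stake; coindexation permitted.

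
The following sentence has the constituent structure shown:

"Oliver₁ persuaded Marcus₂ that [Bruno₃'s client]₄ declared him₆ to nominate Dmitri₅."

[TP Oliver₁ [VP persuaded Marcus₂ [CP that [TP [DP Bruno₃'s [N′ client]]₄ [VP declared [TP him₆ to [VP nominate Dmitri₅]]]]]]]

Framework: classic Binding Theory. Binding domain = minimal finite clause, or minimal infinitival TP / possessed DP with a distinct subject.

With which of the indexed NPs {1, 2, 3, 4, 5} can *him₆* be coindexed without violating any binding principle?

{1, 2, 3}

*him* is a pronoun, so Principle B applies: it must be free in its binding domain.
Binding domain of *him₆*: the embedded TP, whose subject is [Bruno₃'s client]₄.
*Oliver₁* c-commands the pronoun but from outside its binding domain, and is not c-commanded by it → coindexation permitted.
*Marcus₂* c-commands the pronoun but from outside its binding domain, and is not c-commanded by it → coindexation permitted.
*Bruno₃* and the pronoun do not c-command one another → neither Principle B nor Principle C is at stake; coindexation permitted.
*[Bruno₃'s client]₄* c-commands the pronoun within its binding domain → coindexation would violate Principle B.
*Dmitri₅*: the pronoun c-commands this R-expression → coindexation would violate Principle C on *Dmitri₅*.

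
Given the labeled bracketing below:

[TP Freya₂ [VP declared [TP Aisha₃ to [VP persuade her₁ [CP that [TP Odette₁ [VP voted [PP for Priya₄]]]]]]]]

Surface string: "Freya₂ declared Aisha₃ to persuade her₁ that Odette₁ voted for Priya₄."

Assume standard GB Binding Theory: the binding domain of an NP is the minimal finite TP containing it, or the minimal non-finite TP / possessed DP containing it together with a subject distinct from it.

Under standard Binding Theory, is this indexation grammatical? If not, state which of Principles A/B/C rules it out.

The two coindexed NPs are *her₁* and *Odette₁*.
*Odette₁* is an R-expression. Principle C requires it to be free everywhere.
*her₁* c-commands it and carries the same index.
The R-expression is bound → Principle C violation.

Principle C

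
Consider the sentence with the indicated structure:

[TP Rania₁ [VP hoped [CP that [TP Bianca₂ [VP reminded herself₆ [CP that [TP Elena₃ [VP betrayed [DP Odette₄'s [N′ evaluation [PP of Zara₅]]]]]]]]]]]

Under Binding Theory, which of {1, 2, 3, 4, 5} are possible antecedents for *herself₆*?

*herself* is an anaphor, so Principle A applies: it must be bound in its binding domain.
Binding domain of *herself₆*: the embedded TP, whose subject is Bianca₂.
*Rania₁* c-commands the anaphor but is outside its binding domain → cannot satisfy Principle A.
*Bianca₂* c-commands the anaphor within its binding domain → licit binder.
*Elena₃* does not c-command the anaphor → cannot bind it.
*Odette₄* does not c-command the anaphor → cannot bind it.
*Zara₅* does not c-command the anaphor → cannot bind it.

{2}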